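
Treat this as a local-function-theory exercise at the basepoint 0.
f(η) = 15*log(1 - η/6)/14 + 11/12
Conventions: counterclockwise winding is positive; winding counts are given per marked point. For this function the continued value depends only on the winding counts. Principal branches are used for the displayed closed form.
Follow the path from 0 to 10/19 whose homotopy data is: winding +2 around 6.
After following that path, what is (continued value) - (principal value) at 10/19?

Continued minus principal equals (30/7)*pi*i.

The rational part is single-valued and drops out of the difference; each branch term changes only by its own monodromy.
(15/14)*log(1 - η/(6)): each positive loop around 6 adds 2*pi*i to the log, so winding +2 contributes (15/14)*(2)*2*pi*i = (30/7)*pi*i.
Summing the contributions at η = 10/19 gives (30/7)*pi*i.


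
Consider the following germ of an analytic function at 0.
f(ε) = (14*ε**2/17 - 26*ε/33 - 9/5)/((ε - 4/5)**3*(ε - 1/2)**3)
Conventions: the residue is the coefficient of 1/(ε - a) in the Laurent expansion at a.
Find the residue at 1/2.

The residue is 221074000/45441.

At the order-3 pole 1/2 set g(ε) = (ε - (1/2))^3*f(ε) = (14*ε**2/17 - 26*ε/33 - 9/5)/(ε - 4/5)**3.
Order-3 pole: residue = g''(a)/2; g''(1/2) = 442148000/45441, so the residue is 221074000/45441.


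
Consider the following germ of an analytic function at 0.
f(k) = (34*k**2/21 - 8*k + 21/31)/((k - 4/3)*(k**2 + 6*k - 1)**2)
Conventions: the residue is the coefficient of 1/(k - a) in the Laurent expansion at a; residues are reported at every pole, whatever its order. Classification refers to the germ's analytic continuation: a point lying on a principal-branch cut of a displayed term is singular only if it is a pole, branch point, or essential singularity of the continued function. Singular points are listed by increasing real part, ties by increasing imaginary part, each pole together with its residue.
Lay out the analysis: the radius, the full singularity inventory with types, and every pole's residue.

Radius of convergence at 0: -3 + sqrt(10).
At -3 - sqrt(10): a pole of order 2; residue 124989/2708594 - (20566997/541718800)*sqrt(10).
At -3 + sqrt(10): a pole of order 2; residue 124989/2708594 + (20566997/541718800)*sqrt(10).
At 4/3: a pole of order 1; residue -124989/1354297.

Denominator factor (k**2 + 6*k - 1)^2: discriminant 40, real irrational roots -3 + sqrt(10) and -3 - sqrt(10); poles of order 2, moduli -3 + sqrt(10) and 3 + sqrt(10).
Denominator factor (k - 4/3): pole of order 1 at 4/3, modulus 4/3.
The radius of convergence is the smallest modulus among the singular points: -3 + sqrt(10).
The factor k**2 + 6*k - 1 splits as (k - a)(k - a') with a = -3 - sqrt(10), a' = -3 + sqrt(10). At the order-2 pole a set g(k) = (k - a)^2*f(k) = [(34*k**2/21 - 8*k + 21/31)/(k - 4/3)] / (k - a')^2.
Order-2 pole: residue = g'(a); g'(-3 - sqrt(10)) = 124989/2708594 - (20566997/541718800)*sqrt(10), so the residue is 124989/2708594 - (20566997/541718800)*sqrt(10).
The factor k**2 + 6*k - 1 splits as (k - a)(k - a') with a = -3 + sqrt(10), a' = -3 - sqrt(10). At the order-2 pole a set g(k) = (k - a)^2*f(k) = [(34*k**2/21 - 8*k + 21/31)/(k - 4/3)] / (k - a')^2.
Order-2 pole: residue = g'(a); g'(-3 + sqrt(10)) = 124989/2708594 + (20566997/541718800)*sqrt(10), so the residue is 124989/2708594 + (20566997/541718800)*sqrt(10).
At the order-1 pole 4/3 set g(k) = (k - (4/3))*f(k) = (34*k**2/21 - 8*k + 21/31)/(k**2 + 6*k - 1)**2.
Simple pole: residue = g(a) at a = 4/3, which is -124989/1354297.
List the singular points by increasing real part (a conjugate pair: the negative imaginary part first).


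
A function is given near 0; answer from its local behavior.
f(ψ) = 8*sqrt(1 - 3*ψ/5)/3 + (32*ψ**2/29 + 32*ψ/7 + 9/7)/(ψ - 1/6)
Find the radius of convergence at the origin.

The radius of convergence is 1/6.

Denominator factor (ψ - 1/6): pole of order 1 at 1/6, modulus 1/6.
Branch term (8/3)*sqrt(1 - ψ/(5/3)): its argument vanishes at ψ = 5/3, a square-root branch point, modulus 5/3.
The radius of convergence is the smallest modulus among the singular points: 1/6.


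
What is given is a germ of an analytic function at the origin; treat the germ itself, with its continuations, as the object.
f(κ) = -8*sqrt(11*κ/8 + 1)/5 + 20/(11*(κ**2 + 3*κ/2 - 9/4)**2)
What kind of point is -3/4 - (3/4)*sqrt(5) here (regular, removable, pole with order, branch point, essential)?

The point is a pole of order 2.

The denominator factor κ**2 + 3*κ/2 - 9/4 vanishes at -3/4 - (3/4)*sqrt(5) and appears to the power 2; the numerator there equals 20/11, nonzero, and no other factor vanishes.
The branch terms are analytic at this point.
Hence a pole whose order is the multiplicity, 2.


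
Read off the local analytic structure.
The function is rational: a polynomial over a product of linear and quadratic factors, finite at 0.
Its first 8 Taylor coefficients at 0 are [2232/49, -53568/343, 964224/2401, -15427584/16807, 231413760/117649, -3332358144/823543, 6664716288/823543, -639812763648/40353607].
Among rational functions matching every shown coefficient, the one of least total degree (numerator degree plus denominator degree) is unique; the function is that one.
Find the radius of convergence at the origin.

The radius of convergence is 7/12.

No rational of total degree below 2 reproduces all 8 coefficients; solving the [0/2] Pade equations on them gives f(δ) = 31/(2*(δ + 7/12)**2), whose expansion matches every shown term.
Denominator factor (δ + 7/12)^2: pole of order 2 at -7/12, modulus 7/12.
The radius of convergence is the smallest modulus among the singular points: 7/12.


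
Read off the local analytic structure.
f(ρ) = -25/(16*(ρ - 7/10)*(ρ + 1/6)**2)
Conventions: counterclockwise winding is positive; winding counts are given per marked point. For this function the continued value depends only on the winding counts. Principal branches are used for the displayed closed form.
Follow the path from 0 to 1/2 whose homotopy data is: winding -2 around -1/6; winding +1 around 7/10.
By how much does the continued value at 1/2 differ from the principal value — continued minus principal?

Continued minus principal equals 0.

The function is rational, hence single-valued: continuing it around any pole returns the same value, so the difference is 0.


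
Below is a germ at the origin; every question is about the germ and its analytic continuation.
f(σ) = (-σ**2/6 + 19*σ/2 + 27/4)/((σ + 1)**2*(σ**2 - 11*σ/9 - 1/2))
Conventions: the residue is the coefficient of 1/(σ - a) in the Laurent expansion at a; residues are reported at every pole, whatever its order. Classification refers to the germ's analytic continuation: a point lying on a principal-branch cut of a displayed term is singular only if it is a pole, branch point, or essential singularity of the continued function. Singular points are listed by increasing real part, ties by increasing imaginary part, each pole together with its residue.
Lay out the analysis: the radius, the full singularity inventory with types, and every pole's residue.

Radius of convergence at 0: -11/18 + (1/18)*sqrt(283).
At -1: a pole of order 2; residue 2442/961.
At 11/18 - (1/18)*sqrt(283): a pole of order 1; residue -1221/961 - (48615/271963)*sqrt(283).
At 11/18 + (1/18)*sqrt(283): a pole of order 1; residue -1221/961 + (48615/271963)*sqrt(283).

Denominator factor (σ + 1)^2: pole of order 2 at -1, modulus 1.
Denominator factor (σ**2 - 11*σ/9 - 1/2): discriminant 283/81, real irrational roots 11/18 + (1/18)*sqrt(283) and 11/18 - (1/18)*sqrt(283); poles of order 1, moduli 11/18 + (1/18)*sqrt(283) and -11/18 + (1/18)*sqrt(283).
The radius of convergence is the smallest modulus among the singular points: -11/18 + (1/18)*sqrt(283).
At the order-2 pole -1 set g(σ) = (σ - (-1))^2*f(σ) = (-σ**2/6 + 19*σ/2 + 27/4)/(σ**2 - 11*σ/9 - 1/2).
Order-2 pole: residue = g'(a); g'(-1) = 2442/961, so the residue is 2442/961.
The factor σ**2 - 11*σ/9 - 1/2 splits as (σ - a)(σ - a') with a = 11/18 - (1/18)*sqrt(283), a' = 11/18 + (1/18)*sqrt(283). At the order-1 pole a set g(σ) = (σ - a)*f(σ) = [(-σ**2/6 + 19*σ/2 + 27/4)/(σ + 1)**2] / (σ - a').
Simple pole: residue = g(a) at a = 11/18 - (1/18)*sqrt(283), which is -1221/961 - (48615/271963)*sqrt(283).
The factor σ**2 - 11*σ/9 - 1/2 splits as (σ - a)(σ - a') with a = 11/18 + (1/18)*sqrt(283), a' = 11/18 - (1/18)*sqrt(283). At the order-1 pole a set g(σ) = (σ - a)*f(σ) = [(-σ**2/6 + 19*σ/2 + 27/4)/(σ + 1)**2] / (σ - a').
Simple pole: residue = g(a) at a = 11/18 + (1/18)*sqrt(283), which is -1221/961 + (48615/271963)*sqrt(283).
List the singular points by increasing real part (a conjugate pair: the negative imaginary part first).


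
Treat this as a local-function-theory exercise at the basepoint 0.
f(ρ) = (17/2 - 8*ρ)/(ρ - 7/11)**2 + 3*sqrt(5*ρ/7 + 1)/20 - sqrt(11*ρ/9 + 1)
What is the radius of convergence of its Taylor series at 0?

Denominator factor (ρ - 7/11)^2: pole of order 2 at 7/11, modulus 7/11.
Branch term (-1)*sqrt(1 - ρ/(-9/11)): its argument vanishes at ρ = -9/11, a square-root branch point, modulus 9/11.
Branch term (3/20)*sqrt(1 - ρ/(-7/5)): its argument vanishes at ρ = -7/5, a square-root branch point, modulus 7/5.
The radius of convergence is the smallest modulus among the singular points: 7/11.

The radius of convergence is 7/11.


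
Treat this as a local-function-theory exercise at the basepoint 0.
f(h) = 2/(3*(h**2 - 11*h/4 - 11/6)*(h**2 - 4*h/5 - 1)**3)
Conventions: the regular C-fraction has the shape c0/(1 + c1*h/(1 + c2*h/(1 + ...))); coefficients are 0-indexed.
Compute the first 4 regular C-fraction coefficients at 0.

The regular C-fraction coefficients are [4/11, 39/10, -362/715, 3231253/776490].

Taylor coefficients (expand at 0): a_0 = 4/11, a_1 = -78/55, a_2 = 14559/3025, a_3 = -80741/6050.
c0 = a_0 = 4/11. Peel one level at a time: if S = 1 + c*h/S' with S'(0) = 1, then c is the h-coefficient of S and S' = c*h/(S - 1).
S_1 = c0/f = 1 + (39/10)*h + (543/275)*h^2 + ...; c1 = 39/10.
S_2 = c1*h/(S_1 - 1) = 1 + (-362/715)*h + (3231253/1533675)*h^2 + ...; c2 = -362/715.
S_3 = c2*h/(S_2 - 1) = 1 + (3231253/776490)*h + ...; c3 = 3231253/776490.


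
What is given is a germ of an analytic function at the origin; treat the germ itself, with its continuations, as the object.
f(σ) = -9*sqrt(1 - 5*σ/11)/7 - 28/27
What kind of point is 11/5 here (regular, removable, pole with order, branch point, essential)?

The point is an algebraic (square-root) branch point.

The term (-9/7)*sqrt(1 - σ/(11/5)) has argument 1 - 11/5/(11/5) = 0 at 11/5: a square-root (algebraic, two-sheeted) branch point; the remaining terms are analytic or single-valued there.


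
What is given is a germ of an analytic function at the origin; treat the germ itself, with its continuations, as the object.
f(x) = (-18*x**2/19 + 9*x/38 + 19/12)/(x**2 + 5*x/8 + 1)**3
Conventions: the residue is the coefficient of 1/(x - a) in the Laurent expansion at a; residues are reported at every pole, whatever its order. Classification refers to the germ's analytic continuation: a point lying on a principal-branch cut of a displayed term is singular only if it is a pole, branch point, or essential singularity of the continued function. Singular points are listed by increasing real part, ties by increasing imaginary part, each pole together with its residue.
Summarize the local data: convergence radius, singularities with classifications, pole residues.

Radius of convergence at 0: 1.
At (-5/16) - ((1/16)*sqrt(231))*i: a pole of order 3; residue ((4228096/234201429)*sqrt(231))*i.
At (-5/16) + ((1/16)*sqrt(231))*i: a pole of order 3; residue -((4228096/234201429)*sqrt(231))*i.

Denominator factor (x**2 + 5*x/8 + 1)^3: discriminant -231/64, complex-conjugate roots (-5/16) + ((1/16)*sqrt(231))*i and (-5/16) - ((1/16)*sqrt(231))*i; poles of order 3, moduli 1 and 1.
The radius of convergence is the smallest modulus among the singular points: 1.
The factor x**2 + 5*x/8 + 1 splits as (x - a)(x - a') with a = (-5/16) - ((1/16)*sqrt(231))*i, a' = (-5/16) + ((1/16)*sqrt(231))*i. At the order-3 pole a set g(x) = (x - a)^3*f(x) = [-18*x**2/19 + 9*x/38 + 19/12] / (x - a')^3.
Order-3 pole: residue = g''(a)/2; g''((-5/16) - ((1/16)*sqrt(231))*i) = ((8456192/234201429)*sqrt(231))*i, so the residue is ((4228096/234201429)*sqrt(231))*i.
The factor x**2 + 5*x/8 + 1 splits as (x - a)(x - a') with a = (-5/16) + ((1/16)*sqrt(231))*i, a' = (-5/16) - ((1/16)*sqrt(231))*i. At the order-3 pole a set g(x) = (x - a)^3*f(x) = [-18*x**2/19 + 9*x/38 + 19/12] / (x - a')^3.
Order-3 pole: residue = g''(a)/2; g''((-5/16) + ((1/16)*sqrt(231))*i) = -((8456192/234201429)*sqrt(231))*i, so the residue is -((4228096/234201429)*sqrt(231))*i.
List the singular points by increasing real part (a conjugate pair: the negative imaginary part first).


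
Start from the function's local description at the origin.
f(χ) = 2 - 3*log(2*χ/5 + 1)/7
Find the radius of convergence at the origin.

The radius of convergence is 5/2.

Branch term (-3/7)*log(1 - χ/(-5/2)): its argument vanishes at χ = -5/2, a logarithmic branch point, modulus 5/2.
The radius of convergence is the smallest modulus among the singular points: 5/2.


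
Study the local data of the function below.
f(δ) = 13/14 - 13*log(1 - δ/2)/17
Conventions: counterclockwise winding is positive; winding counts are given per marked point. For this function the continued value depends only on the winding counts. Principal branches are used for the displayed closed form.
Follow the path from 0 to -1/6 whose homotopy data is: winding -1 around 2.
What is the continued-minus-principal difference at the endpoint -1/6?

Continued minus principal equals (26/17)*pi*i.

The rational part is single-valued and drops out of the difference; each branch term changes only by its own monodromy.
(-13/17)*log(1 - δ/(2)): each positive loop around 2 adds 2*pi*i to the log, so winding -1 contributes (-13/17)*(-1)*2*pi*i = (26/17)*pi*i.
Summing the contributions at δ = -1/6 gives (26/17)*pi*i.


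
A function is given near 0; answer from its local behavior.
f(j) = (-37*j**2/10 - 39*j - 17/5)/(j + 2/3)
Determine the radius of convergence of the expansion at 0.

Denominator factor (j + 2/3): pole of order 1 at -2/3, modulus 2/3.
The radius of convergence is the smallest modulus among the singular points: 2/3.

The radius of convergence is 2/3.


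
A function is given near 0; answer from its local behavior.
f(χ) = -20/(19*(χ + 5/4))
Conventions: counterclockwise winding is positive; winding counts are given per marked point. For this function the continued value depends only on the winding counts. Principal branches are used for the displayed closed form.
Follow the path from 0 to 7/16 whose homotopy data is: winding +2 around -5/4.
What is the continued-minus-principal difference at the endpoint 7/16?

Continued minus principal equals 0.

The function is rational, hence single-valued: continuing it around any pole returns the same value, so the difference is 0.


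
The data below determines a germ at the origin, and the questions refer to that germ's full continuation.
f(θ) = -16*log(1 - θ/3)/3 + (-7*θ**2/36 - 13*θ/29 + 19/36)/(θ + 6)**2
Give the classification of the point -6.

The point is a pole of order 2.

The denominator factor θ + 6 vanishes at -6 and appears to the power 2; the numerator there equals -3949/1044, nonzero, and no other factor vanishes.
The branch terms are analytic at this point.
Hence a pole whose order is the multiplicity, 2.


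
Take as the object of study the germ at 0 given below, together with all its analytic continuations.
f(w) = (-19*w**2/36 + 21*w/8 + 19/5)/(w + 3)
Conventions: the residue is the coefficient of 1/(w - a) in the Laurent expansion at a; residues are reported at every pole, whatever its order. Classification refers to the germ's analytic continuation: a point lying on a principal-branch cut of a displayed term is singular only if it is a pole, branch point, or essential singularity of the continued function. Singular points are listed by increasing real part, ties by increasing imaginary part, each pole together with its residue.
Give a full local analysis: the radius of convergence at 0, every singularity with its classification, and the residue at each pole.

Radius of convergence at 0: 3.
At -3: a pole of order 1; residue -353/40.

Denominator factor (w + 3): pole of order 1 at -3, modulus 3.
The radius of convergence is the smallest modulus among the singular points: 3.
At the order-1 pole -3 set g(w) = (w - (-3))*f(w) = -19*w**2/36 + 21*w/8 + 19/5.
Simple pole: residue = g(a) at a = -3, which is -353/40.


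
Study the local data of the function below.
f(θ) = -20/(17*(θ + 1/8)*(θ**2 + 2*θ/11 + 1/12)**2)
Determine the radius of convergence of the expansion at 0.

Denominator factor (θ + 1/8): pole of order 1 at -1/8, modulus 1/8.
Denominator factor (θ**2 + 2*θ/11 + 1/12)^2: discriminant -109/363, complex-conjugate roots (-1/11) + ((1/66)*sqrt(327))*i and (-1/11) - ((1/66)*sqrt(327))*i; poles of order 2, moduli (1/6)*sqrt(3) and (1/6)*sqrt(3).
The radius of convergence is the smallest modulus among the singular points: 1/8.

The radius of convergence is 1/8.


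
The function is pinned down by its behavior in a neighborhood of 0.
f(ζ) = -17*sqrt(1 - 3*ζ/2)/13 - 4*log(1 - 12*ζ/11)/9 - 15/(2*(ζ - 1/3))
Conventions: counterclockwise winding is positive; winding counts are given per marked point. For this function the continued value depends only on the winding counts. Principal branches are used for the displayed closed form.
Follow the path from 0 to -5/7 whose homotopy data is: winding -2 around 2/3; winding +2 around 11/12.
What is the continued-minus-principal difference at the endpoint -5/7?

The rational part is single-valued and drops out of the difference; each branch term changes only by its own monodromy.
(-17/13)*sqrt(1 - ζ/(2/3)): winding -2 is even, the square root returns to the same sheet, contribution 0.
(-4/9)*log(1 - ζ/(11/12)): each positive loop around 11/12 adds 2*pi*i to the log, so winding +2 contributes (-4/9)*(2)*2*pi*i = -(16/9)*pi*i.
Summing the contributions at ζ = -5/7 gives -(16/9)*pi*i.

Continued minus principal equals -(16/9)*pi*i.


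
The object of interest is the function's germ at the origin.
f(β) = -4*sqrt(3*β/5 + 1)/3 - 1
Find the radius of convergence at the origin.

Branch term (-4/3)*sqrt(1 - β/(-5/3)): its argument vanishes at β = -5/3, a square-root branch point, modulus 5/3.
The radius of convergence is the smallest modulus among the singular points: 5/3.

The radius of convergence is 5/3.


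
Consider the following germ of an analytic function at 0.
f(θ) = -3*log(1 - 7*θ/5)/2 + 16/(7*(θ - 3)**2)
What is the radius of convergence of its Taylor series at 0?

Denominator factor (θ - 3)^2: pole of order 2 at 3, modulus 3.
Branch term (-3/2)*log(1 - θ/(5/7)): its argument vanishes at θ = 5/7, a logarithmic branch point, modulus 5/7.
The radius of convergence is the smallest modulus among the singular points: 5/7.

The radius of convergence is 5/7.


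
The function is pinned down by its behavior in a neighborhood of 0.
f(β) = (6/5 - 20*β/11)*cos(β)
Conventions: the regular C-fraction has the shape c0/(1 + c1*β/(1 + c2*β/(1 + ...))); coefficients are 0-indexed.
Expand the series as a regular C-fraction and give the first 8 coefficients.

Taylor coefficients (expand at 0): a_0 = 6/5, a_1 = -20/11, a_2 = -3/5, a_3 = 10/11, a_4 = 1/20, a_5 = -5/66, a_6 = -1/600, a_7 = 1/396.
c0 = a_0 = 6/5. Peel one level at a time: if S = 1 + c*β/S' with S'(0) = 1, then c is the β-coefficient of S and S' = c*β/(S - 1).
S_1 = c0/f = 1 + (50/33)*β + (6089/2178)*β^2 + ...; c1 = 50/33.
S_2 = c1*β/(S_1 - 1) = 1 + (-6089/3300)*β + (6089/10000)*β^2 + ...; c2 = -6089/3300.
S_3 = c2*β/(S_2 - 1) = 1 + (33/100)*β + (-1815/24356)*β^2 + ...; c3 = 33/100.
S_4 = c3*β/(S_3 - 1) = 1 + (1375/6089)*β + (-32384375/111227763)*β^2 + ...; c4 = 1375/6089.
S_5 = c4*β/(S_4 - 1) = 1 + (259075/200937)*β + (1302005921/663092100)*β^2 + ...; c5 = 259075/200937.
S_6 = c5*β/(S_5 - 1) = 1 + (-1302005921/854947500)*β + (7927914052969/671198556250000)*β^2 + ...; c6 = -1302005921/854947500.
S_7 = c6*β/(S_6 - 1) = 1 + (200937/25907500)*β + ...; c7 = 200937/25907500.

The regular C-fraction coefficients are [6/5, 50/33, -6089/3300, 33/100, 1375/6089, 259075/200937, -1302005921/854947500, 200937/25907500].


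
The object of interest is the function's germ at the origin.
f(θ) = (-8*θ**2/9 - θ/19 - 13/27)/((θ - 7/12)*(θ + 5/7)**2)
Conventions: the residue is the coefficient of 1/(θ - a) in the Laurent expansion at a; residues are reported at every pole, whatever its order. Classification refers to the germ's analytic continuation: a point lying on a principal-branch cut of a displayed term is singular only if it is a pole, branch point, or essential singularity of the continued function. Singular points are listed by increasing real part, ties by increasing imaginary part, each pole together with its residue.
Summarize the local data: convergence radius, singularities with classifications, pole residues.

Radius of convergence at 0: 7/12.
At -5/7: a pole of order 2; residue -274324/677217.
At 7/12: a pole of order 1; residue -982940/2031651.

Denominator factor (θ + 5/7)^2: pole of order 2 at -5/7, modulus 5/7.
Denominator factor (θ - 7/12): pole of order 1 at 7/12, modulus 7/12.
The radius of convergence is the smallest modulus among the singular points: 7/12.
At the order-2 pole -5/7 set g(θ) = (θ - (-5/7))^2*f(θ) = (-8*θ**2/9 - θ/19 - 13/27)/(θ - 7/12).
Order-2 pole: residue = g'(a); g'(-5/7) = -274324/677217, so the residue is -274324/677217.
At the order-1 pole 7/12 set g(θ) = (θ - (7/12))*f(θ) = (-8*θ**2/9 - θ/19 - 13/27)/(θ + 5/7)**2.
Simple pole: residue = g(a) at a = 7/12, which is -982940/2031651.
List the singular points by increasing real part (a conjugate pair: the negative imaginary part first).


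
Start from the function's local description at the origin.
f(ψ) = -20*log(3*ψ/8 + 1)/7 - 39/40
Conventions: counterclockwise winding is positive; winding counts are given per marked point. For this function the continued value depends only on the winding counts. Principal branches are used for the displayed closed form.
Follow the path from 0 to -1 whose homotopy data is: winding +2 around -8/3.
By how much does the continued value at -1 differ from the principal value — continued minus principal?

Continued minus principal equals -(80/7)*pi*i.

The rational part is single-valued and drops out of the difference; each branch term changes only by its own monodromy.
(-20/7)*log(1 - ψ/(-8/3)): each positive loop around -8/3 adds 2*pi*i to the log, so winding +2 contributes (-20/7)*(2)*2*pi*i = -(80/7)*pi*i.
Summing the contributions at ψ = -1 gives -(80/7)*pi*i.


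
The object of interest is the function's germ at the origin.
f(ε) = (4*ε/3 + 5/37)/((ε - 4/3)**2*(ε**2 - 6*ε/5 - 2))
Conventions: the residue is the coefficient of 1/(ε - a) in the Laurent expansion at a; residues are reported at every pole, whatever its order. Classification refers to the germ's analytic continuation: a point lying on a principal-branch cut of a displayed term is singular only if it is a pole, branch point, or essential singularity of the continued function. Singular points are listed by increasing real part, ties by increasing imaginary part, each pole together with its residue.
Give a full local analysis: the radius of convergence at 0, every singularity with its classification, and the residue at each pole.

Denominator factor (ε - 4/3)^2: pole of order 2 at 4/3, modulus 4/3.
Denominator factor (ε**2 - 6*ε/5 - 2): discriminant 236/25, real irrational roots 3/5 + (1/5)*sqrt(59) and 3/5 - (1/5)*sqrt(59); poles of order 1, moduli 3/5 + (1/5)*sqrt(59) and -3/5 + (1/5)*sqrt(59).
The radius of convergence is the smallest modulus among the singular points: -3/5 + (1/5)*sqrt(59).
The factor ε**2 - 6*ε/5 - 2 splits as (ε - a)(ε - a') with a = 3/5 - (1/5)*sqrt(59), a' = 3/5 + (1/5)*sqrt(59). At the order-1 pole a set g(ε) = (ε - a)*f(ε) = [(4*ε/3 + 5/37)/(ε - 4/3)**2] / (ε - a').
Simple pole: residue = g(a) at a = 3/5 - (1/5)*sqrt(59), which is 196125/248788 - (686025/7339246)*sqrt(59).
At the order-2 pole 4/3 set g(ε) = (ε - (4/3))^2*f(ε) = (4*ε/3 + 5/37)/(ε**2 - 6*ε/5 - 2).
Order-2 pole: residue = g'(a); g'(4/3) = -196125/124394, so the residue is -196125/124394.
The factor ε**2 - 6*ε/5 - 2 splits as (ε - a)(ε - a') with a = 3/5 + (1/5)*sqrt(59), a' = 3/5 - (1/5)*sqrt(59). At the order-1 pole a set g(ε) = (ε - a)*f(ε) = [(4*ε/3 + 5/37)/(ε - 4/3)**2] / (ε - a').
Simple pole: residue = g(a) at a = 3/5 + (1/5)*sqrt(59), which is 196125/248788 + (686025/7339246)*sqrt(59).
List the singular points by increasing real part (a conjugate pair: the negative imaginary part first).

Radius of convergence at 0: -3/5 + (1/5)*sqrt(59).
At 3/5 - (1/5)*sqrt(59): a pole of order 1; residue 196125/248788 - (686025/7339246)*sqrt(59).
At 4/3: a pole of order 2; residue -196125/124394.
At 3/5 + (1/5)*sqrt(59): a pole of order 1; residue 196125/248788 + (686025/7339246)*sqrt(59).


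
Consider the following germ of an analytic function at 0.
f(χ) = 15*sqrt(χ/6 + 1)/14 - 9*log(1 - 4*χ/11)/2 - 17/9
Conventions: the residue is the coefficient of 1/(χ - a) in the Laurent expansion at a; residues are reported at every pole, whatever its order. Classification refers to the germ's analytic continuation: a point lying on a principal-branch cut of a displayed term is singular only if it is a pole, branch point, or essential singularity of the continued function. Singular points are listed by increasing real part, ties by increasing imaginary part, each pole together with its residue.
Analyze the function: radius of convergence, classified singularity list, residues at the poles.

Radius of convergence at 0: 11/4.
At -6: an algebraic (square-root) branch point.
At 11/4: a logarithmic branch point.

Branch term (-9/2)*log(1 - χ/(11/4)): its argument vanishes at χ = 11/4, a logarithmic branch point, modulus 11/4.
Branch term (15/14)*sqrt(1 - χ/(-6)): its argument vanishes at χ = -6, a square-root branch point, modulus 6.
The radius of convergence is the smallest modulus among the singular points: 11/4.
List the singular points by increasing real part (a conjugate pair: the negative imaginary part first).


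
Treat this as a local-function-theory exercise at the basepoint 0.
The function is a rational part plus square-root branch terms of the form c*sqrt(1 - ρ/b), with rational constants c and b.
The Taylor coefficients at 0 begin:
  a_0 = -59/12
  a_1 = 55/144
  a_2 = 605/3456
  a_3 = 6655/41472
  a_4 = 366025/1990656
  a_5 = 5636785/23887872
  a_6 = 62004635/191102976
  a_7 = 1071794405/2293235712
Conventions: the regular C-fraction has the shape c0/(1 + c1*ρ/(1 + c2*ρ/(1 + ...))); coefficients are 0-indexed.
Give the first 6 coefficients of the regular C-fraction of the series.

Taylor coefficients (read off): a_0 = -59/12, a_1 = 55/144, a_2 = 605/3456, a_3 = 6655/41472, a_4 = 366025/1990656, a_5 = 5636785/23887872.
c0 = a_0 = -59/12. Peel one level at a time: if S = 1 + c*ρ/S' with S'(0) = 1, then c is the ρ-coefficient of S and S' = c*ρ/(S - 1).
S_1 = c0/f = 1 + (55/708)*ρ + (13915/334176)*ρ^2 + ...; c1 = 55/708.
S_2 = c1*ρ/(S_1 - 1) = 1 + (-253/472)*ρ + (-121/576)*ρ^2 + ...; c2 = -253/472.
S_3 = c2*ρ/(S_2 - 1) = 1 + (-649/1656)*ρ + (-563981/2742336)*ρ^2 + ...; c3 = -649/1656.
S_4 = c3*ρ/(S_3 - 1) = 1 + (-869/1656)*ρ + (-121/576)*ρ^2 + ...; c4 = -869/1656.
S_5 = c4*ρ/(S_4 - 1) = 1 + (-253/632)*ρ + ...; c5 = -253/632.

The regular C-fraction coefficients are [-59/12, 55/708, -253/472, -649/1656, -869/1656, -253/632].


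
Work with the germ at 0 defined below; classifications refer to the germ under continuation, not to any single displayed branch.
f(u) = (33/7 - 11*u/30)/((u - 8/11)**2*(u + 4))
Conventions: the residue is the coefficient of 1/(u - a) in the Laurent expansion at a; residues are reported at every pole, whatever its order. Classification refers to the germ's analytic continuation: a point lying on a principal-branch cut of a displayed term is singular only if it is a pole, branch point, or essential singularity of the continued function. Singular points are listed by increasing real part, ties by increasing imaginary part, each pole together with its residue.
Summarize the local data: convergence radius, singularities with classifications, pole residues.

Denominator factor (u + 4): pole of order 1 at -4, modulus 4.
Denominator factor (u - 8/11)^2: pole of order 2 at 8/11, modulus 8/11.
The radius of convergence is the smallest modulus among the singular points: 8/11.
At the order-1 pole -4 set g(u) = (u - (-4))*f(u) = (33/7 - 11*u/30)/(u - 8/11)**2.
Simple pole: residue = g(a) at a = -4, which is 78529/283920.
At the order-2 pole 8/11 set g(u) = (u - (8/11))^2*f(u) = (33/7 - 11*u/30)/(u + 4).
Order-2 pole: residue = g'(a); g'(8/11) = -78529/283920, so the residue is -78529/283920.
List the singular points by increasing real part (a conjugate pair: the negative imaginary part first).

Radius of convergence at 0: 8/11.
At -4: a pole of order 1; residue 78529/283920.
At 8/11: a pole of order 2; residue -78529/283920.


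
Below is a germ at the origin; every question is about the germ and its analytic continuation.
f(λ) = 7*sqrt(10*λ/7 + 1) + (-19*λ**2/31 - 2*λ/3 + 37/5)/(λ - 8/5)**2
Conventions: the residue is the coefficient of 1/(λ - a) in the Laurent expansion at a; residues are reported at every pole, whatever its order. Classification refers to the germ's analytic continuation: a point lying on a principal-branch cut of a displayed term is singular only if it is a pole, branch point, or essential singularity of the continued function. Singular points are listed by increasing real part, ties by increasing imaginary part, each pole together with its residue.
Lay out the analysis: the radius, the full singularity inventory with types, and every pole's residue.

Radius of convergence at 0: 7/10.
At -7/10: an algebraic (square-root) branch point.
At 8/5: a pole of order 2; residue -1222/465.

Denominator factor (λ - 8/5)^2: pole of order 2 at 8/5, modulus 8/5.
Branch term (7)*sqrt(1 - λ/(-7/10)): its argument vanishes at λ = -7/10, a square-root branch point, modulus 7/10.
The radius of convergence is the smallest modulus among the singular points: 7/10.
The branch term is analytic at 8/5 and contributes nothing to the residue; only the rational part matters.
At the order-2 pole 8/5 set g(λ) = (λ - (8/5))^2*(rational part) = -19*λ**2/31 - 2*λ/3 + 37/5.
Order-2 pole: residue = g'(a); g'(8/5) = -1222/465, so the residue is -1222/465.
List the singular points by increasing real part (a conjugate pair: the negative imaginary part first).


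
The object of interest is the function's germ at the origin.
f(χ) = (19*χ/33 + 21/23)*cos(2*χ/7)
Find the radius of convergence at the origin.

The radius of convergence is infinite.

The factor cos(2*χ/7) is entire and contributes no finite singular point.
The polynomial part has no poles.
No finite singular points: the Taylor series at 0 converges everywhere.


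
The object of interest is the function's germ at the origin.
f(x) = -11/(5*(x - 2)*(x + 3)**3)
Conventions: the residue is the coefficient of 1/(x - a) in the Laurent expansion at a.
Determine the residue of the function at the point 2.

The residue is -11/625.

At the order-1 pole 2 set g(x) = (x - (2))*f(x) = -11/(5*(x + 3)**3).
Simple pole: residue = g(a) at a = 2, which is -11/625.


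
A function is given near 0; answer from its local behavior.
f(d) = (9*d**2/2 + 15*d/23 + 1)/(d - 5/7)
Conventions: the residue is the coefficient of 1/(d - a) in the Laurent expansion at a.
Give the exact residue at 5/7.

At the order-1 pole 5/7 set g(d) = (d - (5/7))*f(d) = 9*d**2/2 + 15*d/23 + 1.
Simple pole: residue = g(a) at a = 5/7, which is 8479/2254.

The residue is 8479/2254.


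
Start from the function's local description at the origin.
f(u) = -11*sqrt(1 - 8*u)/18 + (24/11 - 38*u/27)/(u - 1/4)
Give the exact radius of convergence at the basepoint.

The radius of convergence is 1/8.

Denominator factor (u - 1/4): pole of order 1 at 1/4, modulus 1/4.
Branch term (-11/18)*sqrt(1 - u/(1/8)): its argument vanishes at u = 1/8, a square-root branch point, modulus 1/8.
The radius of convergence is the smallest modulus among the singular points: 1/8.


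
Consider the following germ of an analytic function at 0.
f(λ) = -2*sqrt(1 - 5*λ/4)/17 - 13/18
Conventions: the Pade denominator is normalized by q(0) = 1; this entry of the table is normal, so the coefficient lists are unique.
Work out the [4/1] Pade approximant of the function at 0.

The Pade approximant has numerator coefficients [-257/306, 1979/2448, -45/1088, -25/4352, -375/278528]; denominator coefficients [1, -7/8].

Taylor coefficients needed (expand at 0): a_0 = -257/306, a_1 = 5/68, a_2 = 25/1088, a_3 = 125/8704, a_4 = 3125/278528, a_5 = 21875/2228224.
Write the denominator as Q(λ) = 1 + q1*λ. Requiring Q*f - P = O(λ^6) with deg P <= 4 kills the coefficients of λ^5..λ^5 in Q*f:
  λ^5: a_5 + q1*a_4 = 0, i.e. 21875/2228224 + (3125/278528)*q1 = 0.
Solving this linear system: q1 = -7/8.
The numerator is Q*f truncated at degree 4: P0 = a_0 = -257/306; P1 = a_1 + q1*a_0 = 1979/2448; P2 = a_2 + q1*a_1 = -45/1088; P3 = a_3 + q1*a_2 = -25/4352; P4 = a_4 + q1*a_3 = -375/278528.


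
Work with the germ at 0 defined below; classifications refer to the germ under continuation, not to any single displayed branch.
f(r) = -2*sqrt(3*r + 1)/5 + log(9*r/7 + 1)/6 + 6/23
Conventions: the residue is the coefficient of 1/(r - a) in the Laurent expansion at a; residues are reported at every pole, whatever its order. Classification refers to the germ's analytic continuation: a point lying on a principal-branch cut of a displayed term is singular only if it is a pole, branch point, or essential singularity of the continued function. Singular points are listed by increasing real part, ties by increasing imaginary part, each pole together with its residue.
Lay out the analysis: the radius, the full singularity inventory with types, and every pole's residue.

Branch term (1/6)*log(1 - r/(-7/9)): its argument vanishes at r = -7/9, a logarithmic branch point, modulus 7/9.
Branch term (-2/5)*sqrt(1 - r/(-1/3)): its argument vanishes at r = -1/3, a square-root branch point, modulus 1/3.
The radius of convergence is the smallest modulus among the singular points: 1/3.
List the singular points by increasing real part (a conjugate pair: the negative imaginary part first).

Radius of convergence at 0: 1/3.
At -7/9: a logarithmic branch point.
At -1/3: an algebraic (square-root) branch point.


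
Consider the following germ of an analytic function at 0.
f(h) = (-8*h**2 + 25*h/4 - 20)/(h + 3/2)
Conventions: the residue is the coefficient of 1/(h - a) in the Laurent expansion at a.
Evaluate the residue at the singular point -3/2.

At the order-1 pole -3/2 set g(h) = (h - (-3/2))*f(h) = -8*h**2 + 25*h/4 - 20.
Simple pole: residue = g(a) at a = -3/2, which is -379/8.

The residue is -379/8.


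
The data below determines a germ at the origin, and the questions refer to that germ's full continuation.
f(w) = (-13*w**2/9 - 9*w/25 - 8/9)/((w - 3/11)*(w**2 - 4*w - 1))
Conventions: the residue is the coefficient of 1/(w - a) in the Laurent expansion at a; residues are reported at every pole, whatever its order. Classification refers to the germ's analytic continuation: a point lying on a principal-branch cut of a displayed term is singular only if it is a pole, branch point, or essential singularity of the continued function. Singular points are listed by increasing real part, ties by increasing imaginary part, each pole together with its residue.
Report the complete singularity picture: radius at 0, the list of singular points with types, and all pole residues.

Denominator factor (w - 3/11): pole of order 1 at 3/11, modulus 3/11.
Denominator factor (w**2 - 4*w - 1): discriminant 20, real irrational roots 2 + sqrt(5) and 2 - sqrt(5); poles of order 1, moduli 2 + sqrt(5) and -2 + sqrt(5).
The radius of convergence is the smallest modulus among the singular points: -2 + sqrt(5).
The factor w**2 - 4*w - 1 splits as (w - a)(w - a') with a = 2 - sqrt(5), a' = 2 + sqrt(5). At the order-1 pole a set g(w) = (w - a)*f(w) = [(-13*w**2/9 - 9*w/25 - 8/9)/(w - 3/11)] / (w - a').
Simple pole: residue = g(a) at a = 2 - sqrt(5), which is -6061/6100 + (74261/274500)*sqrt(5).
At the order-1 pole 3/11 set g(w) = (w - (3/11))*f(w) = (-13*w**2/9 - 9*w/25 - 8/9)/(w**2 - 4*w - 1).
Simple pole: residue = g(a) at a = 3/11, which is 14899/27450.
The factor w**2 - 4*w - 1 splits as (w - a)(w - a') with a = 2 + sqrt(5), a' = 2 - sqrt(5). At the order-1 pole a set g(w) = (w - a)*f(w) = [(-13*w**2/9 - 9*w/25 - 8/9)/(w - 3/11)] / (w - a').
Simple pole: residue = g(a) at a = 2 + sqrt(5), which is -6061/6100 - (74261/274500)*sqrt(5).
List the singular points by increasing real part (a conjugate pair: the negative imaginary part first).

Radius of convergence at 0: -2 + sqrt(5).
At 2 - sqrt(5): a pole of order 1; residue -6061/6100 + (74261/274500)*sqrt(5).
At 3/11: a pole of order 1; residue 14899/27450.
At 2 + sqrt(5): a pole of order 1; residue -6061/6100 - (74261/274500)*sqrt(5).


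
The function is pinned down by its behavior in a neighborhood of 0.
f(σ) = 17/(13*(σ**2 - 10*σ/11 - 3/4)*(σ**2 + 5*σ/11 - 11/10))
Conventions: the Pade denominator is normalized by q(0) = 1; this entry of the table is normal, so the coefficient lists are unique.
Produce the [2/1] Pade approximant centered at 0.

The Pade approximant has numerator coefficients [680/429, 808540400/1051350729, 43182759440/11564858019]; denominator coefficients [1, 103847380/80873133].

Taylor coefficients needed (expand at 0): a_0 = 680/429, a_1 = -197200/155727, a_2 = 302995760/56528901, a_3 = -10864033600/1578460851.
Write the denominator as Q(σ) = 1 + q1*σ. Requiring Q*f - P = O(σ^4) with deg P <= 2 kills the coefficients of σ^3..σ^3 in Q*f:
  σ^3: a_3 + q1*a_2 = 0, i.e. -10864033600/1578460851 + (302995760/56528901)*q1 = 0.
Solving this linear system: q1 = 103847380/80873133.
The numerator is Q*f truncated at degree 2: P0 = a_0 = 680/429; P1 = a_1 + q1*a_0 = 808540400/1051350729; P2 = a_2 + q1*a_1 = 43182759440/11564858019.


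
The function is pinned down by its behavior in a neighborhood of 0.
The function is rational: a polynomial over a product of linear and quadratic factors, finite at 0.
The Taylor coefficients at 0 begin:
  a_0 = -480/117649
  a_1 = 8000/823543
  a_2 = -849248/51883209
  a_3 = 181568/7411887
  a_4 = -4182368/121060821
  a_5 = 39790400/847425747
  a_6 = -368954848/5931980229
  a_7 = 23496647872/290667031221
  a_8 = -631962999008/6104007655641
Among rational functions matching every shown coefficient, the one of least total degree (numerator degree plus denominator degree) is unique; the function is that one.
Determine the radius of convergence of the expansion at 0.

The radius of convergence is 7/8.

No rational of total degree below 7 reproduces all 9 coefficients; solving the [2/5] Pade equations on them gives f(r) = (r**2/9 - 5*r/14 - 15/14)/((r + 7/8)**2*(r + 7)**3), whose expansion matches every shown term.
Denominator factor (r + 7/8)^2: pole of order 2 at -7/8, modulus 7/8.
Denominator factor (r + 7)^3: pole of order 3 at -7, modulus 7.
The radius of convergence is the smallest modulus among the singular points: 7/8.


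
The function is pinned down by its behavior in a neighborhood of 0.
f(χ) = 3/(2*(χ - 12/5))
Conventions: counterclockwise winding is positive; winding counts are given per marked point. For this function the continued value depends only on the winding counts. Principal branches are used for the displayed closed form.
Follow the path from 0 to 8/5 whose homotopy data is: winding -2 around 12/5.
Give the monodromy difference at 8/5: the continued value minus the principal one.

Continued minus principal equals 0.

The function is rational, hence single-valued: continuing it around any pole returns the same value, so the difference is 0.
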